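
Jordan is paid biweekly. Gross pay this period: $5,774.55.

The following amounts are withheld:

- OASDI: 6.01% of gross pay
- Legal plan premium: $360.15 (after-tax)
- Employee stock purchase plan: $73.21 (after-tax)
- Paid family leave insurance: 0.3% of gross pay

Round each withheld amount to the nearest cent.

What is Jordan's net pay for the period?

$4,976.82

OASDI: $5,774.55 × 0.0601 = $347.05
Paid family leave insurance: $5,774.55 × 0.003 = $17.32
Employee stock purchase plan: $73.21
Legal plan premium: $360.15
Total deductions = $347.05 + $17.32 + $73.21 + $360.15 = $797.73
Net pay = $5,774.55 − $797.73 = $4,976.82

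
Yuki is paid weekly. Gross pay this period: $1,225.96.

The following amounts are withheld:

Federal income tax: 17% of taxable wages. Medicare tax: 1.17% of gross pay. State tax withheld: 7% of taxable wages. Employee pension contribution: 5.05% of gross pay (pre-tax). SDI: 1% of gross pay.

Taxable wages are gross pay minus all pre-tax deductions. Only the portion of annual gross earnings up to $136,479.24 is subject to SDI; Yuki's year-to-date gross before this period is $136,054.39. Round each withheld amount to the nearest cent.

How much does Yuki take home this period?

Employee pension contribution: $1,225.96 × 0.0505 = $61.91
Taxable wages = $1,225.96 − $61.91 = $1,164.05
State tax withheld: $1,164.05 × 0.07 = $81.48
Federal income tax: $1,164.05 × 0.17 = $197.89
SDI: only $136,479.24 − $136,054.39 = $424.85 of this check is subject → $424.85 × 0.01 = $4.25
Medicare tax: $1,225.96 × 0.0117 = $14.34
Total deductions = $61.91 + $81.48 + $197.89 + $4.25 + $14.34 = $359.87
Net pay = $1,225.96 − $359.87 = $866.09

$866.09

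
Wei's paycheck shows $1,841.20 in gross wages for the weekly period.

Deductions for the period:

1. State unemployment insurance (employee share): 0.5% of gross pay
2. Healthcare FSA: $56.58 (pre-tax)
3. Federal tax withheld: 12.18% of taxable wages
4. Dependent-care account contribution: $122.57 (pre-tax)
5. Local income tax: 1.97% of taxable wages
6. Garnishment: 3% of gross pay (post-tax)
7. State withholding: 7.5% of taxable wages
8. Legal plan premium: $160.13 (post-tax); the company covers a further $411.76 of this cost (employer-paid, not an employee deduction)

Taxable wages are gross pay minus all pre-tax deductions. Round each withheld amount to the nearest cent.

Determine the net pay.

Healthcare FSA: $56.58
Dependent-care account contribution: $122.57
Pre-tax total = $56.58 + $122.57 = $179.15
Taxable wages = $1,841.20 − $179.15 = $1,662.05
Local income tax: $1,662.05 × 0.0197 = $32.74
Federal tax withheld: $1,662.05 × 0.1218 = $202.44
State withholding: $1,662.05 × 0.075 = $124.65
State unemployment insurance (employee share): $1,841.20 × 0.005 = $9.21
Garnishment: $1,841.20 × 0.03 = $55.24
Legal plan premium: $160.13
(Employer's $411.76 toward legal plan premium is not withheld from the employee.)
Total deductions = $56.58 + $122.57 + $32.74 + $202.44 + $124.65 + $9.21 + $55.24 + $160.13 = $763.56
Net pay = $1,841.20 − $763.56 = $1,077.64

$1,077.64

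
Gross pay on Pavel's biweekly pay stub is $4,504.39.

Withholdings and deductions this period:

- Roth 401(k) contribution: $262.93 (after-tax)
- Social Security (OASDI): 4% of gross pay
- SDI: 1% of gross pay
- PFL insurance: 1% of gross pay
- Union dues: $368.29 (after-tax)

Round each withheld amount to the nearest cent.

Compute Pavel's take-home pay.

$3,602.91

Social Security (OASDI): $4,504.39 × 0.04 = $180.18
SDI: $4,504.39 × 0.01 = $45.04
PFL insurance: $4,504.39 × 0.01 = $45.04
Roth 401(k) contribution: $262.93
Union dues: $368.29
Total deductions = $180.18 + $45.04 + $45.04 + $262.93 + $368.29 = $901.48
Net pay = $4,504.39 − $901.48 = $3,602.91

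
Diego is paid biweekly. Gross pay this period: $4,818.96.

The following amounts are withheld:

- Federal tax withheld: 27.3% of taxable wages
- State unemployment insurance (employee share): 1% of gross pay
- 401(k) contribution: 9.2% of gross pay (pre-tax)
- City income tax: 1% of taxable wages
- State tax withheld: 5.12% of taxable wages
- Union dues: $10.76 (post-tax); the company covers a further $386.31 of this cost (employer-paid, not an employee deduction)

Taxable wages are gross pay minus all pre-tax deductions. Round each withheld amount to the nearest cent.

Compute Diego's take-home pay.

401(k) contribution: $4,818.96 × 0.092 = $443.34
Taxable wages = $4,818.96 − $443.34 = $4,375.62
Federal tax withheld: $4,375.62 × 0.273 = $1,194.54
City income tax: $4,375.62 × 0.01 = $43.76
State tax withheld: $4,375.62 × 0.0512 = $224.03
State unemployment insurance (employee share): $4,818.96 × 0.01 = $48.19
Union dues: $10.76
(Employer's $386.31 toward union dues is not withheld from the employee.)
Total deductions = $443.34 + $1,194.54 + $43.76 + $224.03 + $48.19 + $10.76 = $1,964.62
Net pay = $4,818.96 − $1,964.62 = $2,854.34

$2,854.34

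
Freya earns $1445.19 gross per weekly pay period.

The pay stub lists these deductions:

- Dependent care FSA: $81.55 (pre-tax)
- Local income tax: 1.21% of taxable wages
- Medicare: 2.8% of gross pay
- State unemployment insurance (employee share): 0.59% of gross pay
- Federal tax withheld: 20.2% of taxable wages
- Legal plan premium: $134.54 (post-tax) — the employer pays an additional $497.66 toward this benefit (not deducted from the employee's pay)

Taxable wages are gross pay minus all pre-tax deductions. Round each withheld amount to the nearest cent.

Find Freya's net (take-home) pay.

Dependent care FSA: $81.55
Taxable wages = $1445.19 − $81.55 = $1363.64
Local income tax: $1363.64 × 0.0121 = $16.50
Federal tax withheld: $1363.64 × 0.202 = $275.46
Medicare: $1445.19 × 0.028 = $40.47
State unemployment insurance (employee share): $1445.19 × 0.0059 = $8.53
Legal plan premium: $134.54
(Employer's $497.66 toward legal plan premium is not withheld from the employee.)
Total deductions = $81.55 + $16.50 + $275.46 + $40.47 + $8.53 + $134.54 = $557.05
Net pay = $1445.19 − $557.05 = $888.14

$888.14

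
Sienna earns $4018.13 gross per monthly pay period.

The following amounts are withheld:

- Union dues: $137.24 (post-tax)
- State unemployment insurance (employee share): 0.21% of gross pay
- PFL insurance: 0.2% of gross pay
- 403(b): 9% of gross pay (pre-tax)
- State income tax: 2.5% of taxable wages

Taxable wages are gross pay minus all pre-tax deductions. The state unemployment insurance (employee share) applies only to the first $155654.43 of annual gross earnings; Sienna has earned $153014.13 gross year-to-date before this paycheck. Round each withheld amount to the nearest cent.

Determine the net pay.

403(b): $4018.13 × 0.09 = $361.63
Taxable wages = $4018.13 − $361.63 = $3656.50
State income tax: $3656.50 × 0.025 = $91.41
State unemployment insurance (employee share): only $155654.43 − $153014.13 = $2640.30 of this check is subject → $2640.30 × 0.0021 = $5.54
PFL insurance: $4018.13 × 0.002 = $8.04
Union dues: $137.24
Total deductions = $361.63 + $91.41 + $5.54 + $8.04 + $137.24 = $603.86
Net pay = $4018.13 − $603.86 = $3414.27

$3414.27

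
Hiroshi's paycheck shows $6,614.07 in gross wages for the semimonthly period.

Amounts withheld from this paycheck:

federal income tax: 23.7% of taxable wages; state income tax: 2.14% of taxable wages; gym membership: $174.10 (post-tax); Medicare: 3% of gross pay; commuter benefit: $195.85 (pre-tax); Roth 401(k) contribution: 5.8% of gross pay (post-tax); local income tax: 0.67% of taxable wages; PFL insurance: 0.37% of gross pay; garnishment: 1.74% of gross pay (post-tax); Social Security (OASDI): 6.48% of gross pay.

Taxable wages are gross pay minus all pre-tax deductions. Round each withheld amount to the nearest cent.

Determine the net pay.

$3,392.47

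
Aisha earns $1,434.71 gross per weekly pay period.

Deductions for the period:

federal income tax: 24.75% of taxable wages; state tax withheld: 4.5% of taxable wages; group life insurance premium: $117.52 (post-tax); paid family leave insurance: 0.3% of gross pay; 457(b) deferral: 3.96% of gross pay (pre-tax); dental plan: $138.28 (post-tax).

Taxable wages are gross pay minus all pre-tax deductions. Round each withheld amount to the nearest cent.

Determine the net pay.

$714.76

457(b) deferral: $1,434.71 × 0.0396 = $56.81
Taxable wages = $1,434.71 − $56.81 = $1,377.90
State tax withheld: $1,377.90 × 0.045 = $62.01
Federal income tax: $1,377.90 × 0.2475 = $341.03
Paid family leave insurance: $1,434.71 × 0.003 = $4.30
Group life insurance premium: $117.52
Dental plan: $138.28
Total deductions = $56.81 + $62.01 + $341.03 + $4.30 + $117.52 + $138.28 = $719.95
Net pay = $1,434.71 − $719.95 = $714.76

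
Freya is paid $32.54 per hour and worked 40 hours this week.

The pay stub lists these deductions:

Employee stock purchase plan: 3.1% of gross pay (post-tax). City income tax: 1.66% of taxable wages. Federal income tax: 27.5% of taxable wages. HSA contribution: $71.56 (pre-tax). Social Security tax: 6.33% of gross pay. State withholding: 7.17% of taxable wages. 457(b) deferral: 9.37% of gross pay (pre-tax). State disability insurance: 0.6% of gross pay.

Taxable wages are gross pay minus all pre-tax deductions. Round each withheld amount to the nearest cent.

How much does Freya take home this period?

$574.97

Gross pay: 40 × $32.54 = $1,301.60
457(b) deferral: $1,301.60 × 0.0937 = $121.96
HSA contribution: $71.56
Pre-tax total = $121.96 + $71.56 = $193.52
Taxable wages = $1,301.60 − $193.52 = $1,108.08
City income tax: $1,108.08 × 0.0166 = $18.39
State withholding: $1,108.08 × 0.0717 = $79.45
Federal income tax: $1,108.08 × 0.275 = $304.72
State disability insurance: $1,301.60 × 0.006 = $7.81
Social Security tax: $1,301.60 × 0.0633 = $82.39
Employee stock purchase plan: $1,301.60 × 0.031 = $40.35
Total deductions = $121.96 + $71.56 + $18.39 + $79.45 + $304.72 + $7.81 + $82.39 + $40.35 = $726.63
Net pay = $1,301.60 − $726.63 = $574.97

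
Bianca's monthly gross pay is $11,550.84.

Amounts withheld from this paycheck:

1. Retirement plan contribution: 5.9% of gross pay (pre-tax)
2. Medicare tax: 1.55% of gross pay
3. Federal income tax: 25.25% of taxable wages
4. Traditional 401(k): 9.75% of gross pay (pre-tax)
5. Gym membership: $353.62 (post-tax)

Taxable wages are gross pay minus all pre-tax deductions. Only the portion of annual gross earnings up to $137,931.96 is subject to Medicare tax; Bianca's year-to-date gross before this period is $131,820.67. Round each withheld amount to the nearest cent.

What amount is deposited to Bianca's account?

$6,834.65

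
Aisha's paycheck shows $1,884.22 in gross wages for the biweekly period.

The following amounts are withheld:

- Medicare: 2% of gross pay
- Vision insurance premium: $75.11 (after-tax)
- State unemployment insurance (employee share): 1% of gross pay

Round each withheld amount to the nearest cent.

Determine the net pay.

State unemployment insurance (employee share): $1,884.22 × 0.01 = $18.84
Medicare: $1,884.22 × 0.02 = $37.68
Vision insurance premium: $75.11
Total deductions = $18.84 + $37.68 + $75.11 = $131.63
Net pay = $1,884.22 − $131.63 = $1,752.59

$1,752.59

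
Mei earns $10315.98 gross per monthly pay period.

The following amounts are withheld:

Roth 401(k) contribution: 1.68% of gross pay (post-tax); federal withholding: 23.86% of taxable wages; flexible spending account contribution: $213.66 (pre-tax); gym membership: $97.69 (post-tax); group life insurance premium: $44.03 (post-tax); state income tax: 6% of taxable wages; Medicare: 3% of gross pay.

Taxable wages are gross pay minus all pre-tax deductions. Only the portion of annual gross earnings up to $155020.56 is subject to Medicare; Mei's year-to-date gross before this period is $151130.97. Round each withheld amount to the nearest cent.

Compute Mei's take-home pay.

Flexible spending account contribution: $213.66
Taxable wages = $10315.98 − $213.66 = $10102.32
State income tax: $10102.32 × 0.06 = $606.14
Federal withholding: $10102.32 × 0.2386 = $2410.41
Medicare: only $155020.56 − $151130.97 = $3889.59 of this check is subject → $3889.59 × 0.03 = $116.69
Roth 401(k) contribution: $10315.98 × 0.0168 = $173.31
Gym membership: $97.69
Group life insurance premium: $44.03
Total deductions = $213.66 + $606.14 + $2410.41 + $116.69 + $173.31 + $97.69 + $44.03 = $3661.93
Net pay = $10315.98 − $3661.93 = $6654.05

$6654.05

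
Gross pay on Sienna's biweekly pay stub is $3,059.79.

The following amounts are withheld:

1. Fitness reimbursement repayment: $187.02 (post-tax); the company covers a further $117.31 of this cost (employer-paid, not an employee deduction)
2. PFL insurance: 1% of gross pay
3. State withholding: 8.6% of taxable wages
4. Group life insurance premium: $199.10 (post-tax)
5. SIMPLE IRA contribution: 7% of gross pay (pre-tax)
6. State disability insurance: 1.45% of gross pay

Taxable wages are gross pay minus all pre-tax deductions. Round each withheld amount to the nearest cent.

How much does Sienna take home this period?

SIMPLE IRA contribution: $3,059.79 × 0.07 = $214.19
Taxable wages = $3,059.79 − $214.19 = $2,845.60
State withholding: $2,845.60 × 0.086 = $244.72
State disability insurance: $3,059.79 × 0.0145 = $44.37
PFL insurance: $3,059.79 × 0.01 = $30.60
Group life insurance premium: $199.10
Fitness reimbursement repayment: $187.02
(Employer's $117.31 toward fitness reimbursement repayment is not withheld from the employee.)
Total deductions = $214.19 + $244.72 + $44.37 + $30.60 + $199.10 + $187.02 = $920.00
Net pay = $3,059.79 − $920.00 = $2,139.79

$2,139.79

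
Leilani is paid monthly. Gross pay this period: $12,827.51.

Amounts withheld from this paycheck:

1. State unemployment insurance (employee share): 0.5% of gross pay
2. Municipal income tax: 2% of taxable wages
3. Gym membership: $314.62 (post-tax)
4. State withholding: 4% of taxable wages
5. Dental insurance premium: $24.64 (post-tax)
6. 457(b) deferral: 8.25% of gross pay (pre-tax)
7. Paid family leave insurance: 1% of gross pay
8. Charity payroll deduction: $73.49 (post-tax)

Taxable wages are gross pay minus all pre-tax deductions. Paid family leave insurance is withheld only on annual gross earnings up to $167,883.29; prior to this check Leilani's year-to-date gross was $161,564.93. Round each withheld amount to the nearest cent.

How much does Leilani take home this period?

457(b) deferral: $12,827.51 × 0.0825 = $1,058.27
Taxable wages = $12,827.51 − $1,058.27 = $11,769.24
State withholding: $11,769.24 × 0.04 = $470.77
Municipal income tax: $11,769.24 × 0.02 = $235.38
Paid family leave insurance: only $167,883.29 − $161,564.93 = $6,318.36 of this check is subject → $6,318.36 × 0.01 = $63.18
State unemployment insurance (employee share): $12,827.51 × 0.005 = $64.14
Charity payroll deduction: $73.49
Dental insurance premium: $24.64
Gym membership: $314.62
Total deductions = $1,058.27 + $470.77 + $235.38 + $63.18 + $64.14 + $73.49 + $24.64 + $314.62 = $2,304.49
Net pay = $12,827.51 − $2,304.49 = $10,523.02

$10,523.02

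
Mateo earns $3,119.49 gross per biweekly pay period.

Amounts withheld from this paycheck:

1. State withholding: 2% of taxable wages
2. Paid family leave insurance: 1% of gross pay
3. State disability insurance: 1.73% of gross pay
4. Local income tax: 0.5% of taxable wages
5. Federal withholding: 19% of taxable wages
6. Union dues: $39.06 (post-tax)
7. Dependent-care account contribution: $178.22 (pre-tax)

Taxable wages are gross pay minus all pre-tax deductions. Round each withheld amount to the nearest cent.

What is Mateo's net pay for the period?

$2,184.67

Dependent-care account contribution: $178.22
Taxable wages = $3,119.49 − $178.22 = $2,941.27
Federal withholding: $2,941.27 × 0.19 = $558.84
Local income tax: $2,941.27 × 0.005 = $14.71
State withholding: $2,941.27 × 0.02 = $58.83
State disability insurance: $3,119.49 × 0.0173 = $53.97
Paid family leave insurance: $3,119.49 × 0.01 = $31.19
Union dues: $39.06
Total deductions = $178.22 + $558.84 + $14.71 + $58.83 + $53.97 + $31.19 + $39.06 = $934.82
Net pay = $3,119.49 − $934.82 = $2,184.67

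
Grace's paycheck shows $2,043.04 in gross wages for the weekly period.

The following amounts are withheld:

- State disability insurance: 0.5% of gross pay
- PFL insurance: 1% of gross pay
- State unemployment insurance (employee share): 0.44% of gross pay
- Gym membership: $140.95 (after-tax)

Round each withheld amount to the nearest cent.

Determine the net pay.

$1,862.45

PFL insurance: $2,043.04 × 0.01 = $20.43
State disability insurance: $2,043.04 × 0.005 = $10.22
State unemployment insurance (employee share): $2,043.04 × 0.0044 = $8.99
Gym membership: $140.95
Total deductions = $20.43 + $10.22 + $8.99 + $140.95 = $180.59
Net pay = $2,043.04 − $180.59 = $1,862.45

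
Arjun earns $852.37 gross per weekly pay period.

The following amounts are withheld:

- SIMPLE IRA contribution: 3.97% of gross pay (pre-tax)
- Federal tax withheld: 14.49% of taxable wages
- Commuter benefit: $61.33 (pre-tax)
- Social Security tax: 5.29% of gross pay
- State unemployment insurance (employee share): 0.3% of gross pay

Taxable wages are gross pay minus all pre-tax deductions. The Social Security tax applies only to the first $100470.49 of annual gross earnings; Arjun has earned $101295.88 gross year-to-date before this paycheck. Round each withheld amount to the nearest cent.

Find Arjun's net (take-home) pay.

Commuter benefit: $61.33
SIMPLE IRA contribution: $852.37 × 0.0397 = $33.84
Pre-tax total = $61.33 + $33.84 = $95.17
Taxable wages = $852.37 − $95.17 = $757.20
Federal tax withheld: $757.20 × 0.1449 = $109.72
State unemployment insurance (employee share): $852.37 × 0.003 = $2.56
Social Security tax: annual cap $100470.49 already reached (YTD $101295.88), so $0.00
Total deductions = $61.33 + $33.84 + $109.72 + $2.56 + $0.00 = $207.45
Net pay = $852.37 − $207.45 = $644.92

$644.92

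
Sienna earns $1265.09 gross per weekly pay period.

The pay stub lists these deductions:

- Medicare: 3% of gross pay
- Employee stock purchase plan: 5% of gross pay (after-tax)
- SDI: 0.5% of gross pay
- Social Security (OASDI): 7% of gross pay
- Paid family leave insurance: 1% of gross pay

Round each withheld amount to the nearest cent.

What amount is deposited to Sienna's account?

Social Security (OASDI): $1265.09 × 0.07 = $88.56
SDI: $1265.09 × 0.005 = $6.33
Paid family leave insurance: $1265.09 × 0.01 = $12.65
Medicare: $1265.09 × 0.03 = $37.95
Employee stock purchase plan: $1265.09 × 0.05 = $63.25
Total deductions = $88.56 + $6.33 + $12.65 + $37.95 + $63.25 = $208.74
Net pay = $1265.09 − $208.74 = $1056.35

$1056.35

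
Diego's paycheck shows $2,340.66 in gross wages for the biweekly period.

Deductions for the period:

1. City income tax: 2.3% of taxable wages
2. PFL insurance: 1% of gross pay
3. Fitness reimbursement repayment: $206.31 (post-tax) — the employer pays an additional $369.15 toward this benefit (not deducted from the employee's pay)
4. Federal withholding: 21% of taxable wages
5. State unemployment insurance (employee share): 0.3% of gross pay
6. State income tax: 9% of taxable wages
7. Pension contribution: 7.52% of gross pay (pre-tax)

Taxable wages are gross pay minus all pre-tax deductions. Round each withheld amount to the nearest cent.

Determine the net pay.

$1,228.72

Pension contribution: $2,340.66 × 0.0752 = $176.02
Taxable wages = $2,340.66 − $176.02 = $2,164.64
Federal withholding: $2,164.64 × 0.21 = $454.57
City income tax: $2,164.64 × 0.023 = $49.79
State income tax: $2,164.64 × 0.09 = $194.82
State unemployment insurance (employee share): $2,340.66 × 0.003 = $7.02
PFL insurance: $2,340.66 × 0.01 = $23.41
Fitness reimbursement repayment: $206.31
(Employer's $369.15 toward fitness reimbursement repayment is not withheld from the employee.)
Total deductions = $176.02 + $454.57 + $49.79 + $194.82 + $7.02 + $23.41 + $206.31 = $1,111.94
Net pay = $2,340.66 − $1,111.94 = $1,228.72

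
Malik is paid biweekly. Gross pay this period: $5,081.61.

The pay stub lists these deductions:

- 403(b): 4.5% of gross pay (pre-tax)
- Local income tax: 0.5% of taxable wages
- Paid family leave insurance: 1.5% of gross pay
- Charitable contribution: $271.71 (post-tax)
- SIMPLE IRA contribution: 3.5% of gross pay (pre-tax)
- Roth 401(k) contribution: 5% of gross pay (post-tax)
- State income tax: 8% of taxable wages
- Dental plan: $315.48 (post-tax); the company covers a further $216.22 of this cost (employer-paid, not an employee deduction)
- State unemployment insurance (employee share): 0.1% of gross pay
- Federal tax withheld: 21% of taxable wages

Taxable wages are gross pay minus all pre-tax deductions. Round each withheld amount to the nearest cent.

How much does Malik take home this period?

$2,373.35

403(b): $5,081.61 × 0.045 = $228.67
SIMPLE IRA contribution: $5,081.61 × 0.035 = $177.86
Pre-tax total = $228.67 + $177.86 = $406.53
Taxable wages = $5,081.61 − $406.53 = $4,675.08
State income tax: $4,675.08 × 0.08 = $374.01
Federal tax withheld: $4,675.08 × 0.21 = $981.77
Local income tax: $4,675.08 × 0.005 = $23.38
State unemployment insurance (employee share): $5,081.61 × 0.001 = $5.08
Paid family leave insurance: $5,081.61 × 0.015 = $76.22
Roth 401(k) contribution: $5,081.61 × 0.05 = $254.08
Dental plan: $315.48
Charitable contribution: $271.71
(Employer's $216.22 toward dental plan is not withheld from the employee.)
Total deductions = $228.67 + $177.86 + $374.01 + $981.77 + $23.38 + $5.08 + $76.22 + $254.08 + $315.48 + $271.71 = $2,708.26
Net pay = $5,081.61 − $2,708.26 = $2,373.35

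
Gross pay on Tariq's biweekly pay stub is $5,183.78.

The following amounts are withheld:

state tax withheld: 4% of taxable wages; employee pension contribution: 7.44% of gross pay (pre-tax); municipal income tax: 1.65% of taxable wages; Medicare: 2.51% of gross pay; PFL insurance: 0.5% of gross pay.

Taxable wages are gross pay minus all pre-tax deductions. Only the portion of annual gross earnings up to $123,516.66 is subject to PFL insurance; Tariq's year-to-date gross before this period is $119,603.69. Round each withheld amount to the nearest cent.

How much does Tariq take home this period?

$4,377.35

Employee pension contribution: $5,183.78 × 0.0744 = $385.67
Taxable wages = $5,183.78 − $385.67 = $4,798.11
State tax withheld: $4,798.11 × 0.04 = $191.92
Municipal income tax: $4,798.11 × 0.0165 = $79.17
PFL insurance: only $123,516.66 − $119,603.69 = $3,912.97 of this check is subject → $3,912.97 × 0.005 = $19.56
Medicare: $5,183.78 × 0.0251 = $130.11
Total deductions = $385.67 + $191.92 + $79.17 + $19.56 + $130.11 = $806.43
Net pay = $5,183.78 − $806.43 = $4,377.35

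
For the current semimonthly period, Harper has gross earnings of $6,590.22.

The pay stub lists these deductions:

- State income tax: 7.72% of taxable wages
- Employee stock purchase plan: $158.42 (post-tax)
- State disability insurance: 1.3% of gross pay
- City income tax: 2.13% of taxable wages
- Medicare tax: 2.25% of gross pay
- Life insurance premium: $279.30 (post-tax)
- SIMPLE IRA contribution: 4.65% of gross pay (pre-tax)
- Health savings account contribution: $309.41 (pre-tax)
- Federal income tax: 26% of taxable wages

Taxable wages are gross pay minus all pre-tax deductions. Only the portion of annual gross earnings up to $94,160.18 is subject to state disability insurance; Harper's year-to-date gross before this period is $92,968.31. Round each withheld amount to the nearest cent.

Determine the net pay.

Health savings account contribution: $309.41
SIMPLE IRA contribution: $6,590.22 × 0.0465 = $306.45
Pre-tax total = $309.41 + $306.45 = $615.86
Taxable wages = $6,590.22 − $615.86 = $5,974.36
City income tax: $5,974.36 × 0.0213 = $127.25
Federal income tax: $5,974.36 × 0.26 = $1,553.33
State income tax: $5,974.36 × 0.0772 = $461.22
Medicare tax: $6,590.22 × 0.0225 = $148.28
State disability insurance: only $94,160.18 − $92,968.31 = $1,191.87 of this check is subject → $1,191.87 × 0.013 = $15.49
Employee stock purchase plan: $158.42
Life insurance premium: $279.30
Total deductions = $309.41 + $306.45 + $127.25 + $1,553.33 + $461.22 + $148.28 + $15.49 + $158.42 + $279.30 = $3,359.15
Net pay = $6,590.22 − $3,359.15 = $3,231.07

$3,231.07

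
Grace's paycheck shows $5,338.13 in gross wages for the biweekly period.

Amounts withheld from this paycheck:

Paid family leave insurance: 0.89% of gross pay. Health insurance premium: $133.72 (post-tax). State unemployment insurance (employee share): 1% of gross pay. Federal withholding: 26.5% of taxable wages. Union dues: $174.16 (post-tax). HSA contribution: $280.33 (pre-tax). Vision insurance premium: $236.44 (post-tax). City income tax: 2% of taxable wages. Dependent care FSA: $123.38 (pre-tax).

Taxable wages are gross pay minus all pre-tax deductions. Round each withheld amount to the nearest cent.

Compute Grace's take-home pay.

HSA contribution: $280.33
Dependent care FSA: $123.38
Pre-tax total = $280.33 + $123.38 = $403.71
Taxable wages = $5,338.13 − $403.71 = $4,934.42
City income tax: $4,934.42 × 0.02 = $98.69
Federal withholding: $4,934.42 × 0.265 = $1,307.62
State unemployment insurance (employee share): $5,338.13 × 0.01 = $53.38
Paid family leave insurance: $5,338.13 × 0.0089 = $47.51
Health insurance premium: $133.72
Vision insurance premium: $236.44
Union dues: $174.16
Total deductions = $280.33 + $123.38 + $98.69 + $1,307.62 + $53.38 + $47.51 + $133.72 + $236.44 + $174.16 = $2,455.23
Net pay = $5,338.13 − $2,455.23 = $2,882.90

$2,882.90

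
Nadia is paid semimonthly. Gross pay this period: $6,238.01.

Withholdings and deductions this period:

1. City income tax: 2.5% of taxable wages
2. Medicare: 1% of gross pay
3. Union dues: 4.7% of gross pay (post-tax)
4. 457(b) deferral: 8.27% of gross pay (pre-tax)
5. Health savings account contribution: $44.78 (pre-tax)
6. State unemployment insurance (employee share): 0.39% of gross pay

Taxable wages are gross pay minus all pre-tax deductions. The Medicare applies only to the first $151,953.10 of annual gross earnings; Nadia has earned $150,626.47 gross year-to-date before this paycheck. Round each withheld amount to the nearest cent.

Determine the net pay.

457(b) deferral: $6,238.01 × 0.0827 = $515.88
Health savings account contribution: $44.78
Pre-tax total = $515.88 + $44.78 = $560.66
Taxable wages = $6,238.01 − $560.66 = $5,677.35
City income tax: $5,677.35 × 0.025 = $141.93
State unemployment insurance (employee share): $6,238.01 × 0.0039 = $24.33
Medicare: only $151,953.10 − $150,626.47 = $1,326.63 of this check is subject → $1,326.63 × 0.01 = $13.27
Union dues: $6,238.01 × 0.047 = $293.19
Total deductions = $515.88 + $44.78 + $141.93 + $24.33 + $13.27 + $293.19 = $1,033.38
Net pay = $6,238.01 − $1,033.38 = $5,204.63

$5,204.63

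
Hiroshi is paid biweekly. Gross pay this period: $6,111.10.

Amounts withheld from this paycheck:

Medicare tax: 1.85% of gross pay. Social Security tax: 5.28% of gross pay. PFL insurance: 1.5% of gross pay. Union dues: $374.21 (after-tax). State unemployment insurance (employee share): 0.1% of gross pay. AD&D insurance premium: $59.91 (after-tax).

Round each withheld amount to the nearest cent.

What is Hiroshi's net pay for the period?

$5,143.47

Medicare tax: $6,111.10 × 0.0185 = $113.06
Social Security tax: $6,111.10 × 0.0528 = $322.67
PFL insurance: $6,111.10 × 0.015 = $91.67
State unemployment insurance (employee share): $6,111.10 × 0.001 = $6.11
AD&D insurance premium: $59.91
Union dues: $374.21
Total deductions = $113.06 + $322.67 + $91.67 + $6.11 + $59.91 + $374.21 = $967.63
Net pay = $6,111.10 − $967.63 = $5,143.47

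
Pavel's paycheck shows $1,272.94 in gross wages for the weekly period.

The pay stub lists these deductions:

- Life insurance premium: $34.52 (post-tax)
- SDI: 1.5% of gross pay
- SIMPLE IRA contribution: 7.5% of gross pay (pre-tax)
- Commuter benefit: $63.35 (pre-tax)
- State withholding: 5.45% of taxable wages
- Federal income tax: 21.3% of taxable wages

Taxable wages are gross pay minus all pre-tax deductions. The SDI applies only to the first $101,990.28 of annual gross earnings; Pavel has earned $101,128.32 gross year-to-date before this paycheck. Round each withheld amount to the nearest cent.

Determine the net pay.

$768.64

Commuter benefit: $63.35
SIMPLE IRA contribution: $1,272.94 × 0.075 = $95.47
Pre-tax total = $63.35 + $95.47 = $158.82
Taxable wages = $1,272.94 − $158.82 = $1,114.12
State withholding: $1,114.12 × 0.0545 = $60.72
Federal income tax: $1,114.12 × 0.213 = $237.31
SDI: only $101,990.28 − $101,128.32 = $861.96 of this check is subject → $861.96 × 0.015 = $12.93
Life insurance premium: $34.52
Total deductions = $63.35 + $95.47 + $60.72 + $237.31 + $12.93 + $34.52 = $504.30
Net pay = $1,272.94 − $504.30 = $768.64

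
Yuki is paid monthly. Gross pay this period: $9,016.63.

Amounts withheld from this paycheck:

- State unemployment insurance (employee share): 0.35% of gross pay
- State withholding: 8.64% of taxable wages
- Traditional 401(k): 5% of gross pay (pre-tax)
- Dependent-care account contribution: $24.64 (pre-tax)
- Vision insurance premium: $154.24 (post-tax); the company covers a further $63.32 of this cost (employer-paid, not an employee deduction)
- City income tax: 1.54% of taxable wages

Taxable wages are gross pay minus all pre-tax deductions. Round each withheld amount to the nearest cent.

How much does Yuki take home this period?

Dependent-care account contribution: $24.64
Traditional 401(k): $9,016.63 × 0.05 = $450.83
Pre-tax total = $24.64 + $450.83 = $475.47
Taxable wages = $9,016.63 − $475.47 = $8,541.16
City income tax: $8,541.16 × 0.0154 = $131.53
State withholding: $8,541.16 × 0.0864 = $737.96
State unemployment insurance (employee share): $9,016.63 × 0.0035 = $31.56
Vision insurance premium: $154.24
(Employer's $63.32 toward vision insurance premium is not withheld from the employee.)
Total deductions = $24.64 + $450.83 + $131.53 + $737.96 + $31.56 + $154.24 = $1,530.76
Net pay = $9,016.63 − $1,530.76 = $7,485.87

$7,485.87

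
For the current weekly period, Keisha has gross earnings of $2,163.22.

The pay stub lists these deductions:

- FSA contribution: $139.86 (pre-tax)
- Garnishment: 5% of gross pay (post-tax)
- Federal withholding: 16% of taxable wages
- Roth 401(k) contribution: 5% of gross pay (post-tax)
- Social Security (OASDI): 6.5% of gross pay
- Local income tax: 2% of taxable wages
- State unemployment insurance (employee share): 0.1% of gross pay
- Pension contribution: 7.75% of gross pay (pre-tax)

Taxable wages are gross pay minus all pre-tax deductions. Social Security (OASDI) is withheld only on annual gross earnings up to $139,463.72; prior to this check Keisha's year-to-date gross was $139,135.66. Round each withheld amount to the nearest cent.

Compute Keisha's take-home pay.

Pension contribution: $2,163.22 × 0.0775 = $167.65
FSA contribution: $139.86
Pre-tax total = $167.65 + $139.86 = $307.51
Taxable wages = $2,163.22 − $307.51 = $1,855.71
Local income tax: $1,855.71 × 0.02 = $37.11
Federal withholding: $1,855.71 × 0.16 = $296.91
Social Security (OASDI): only $139,463.72 − $139,135.66 = $328.06 of this check is subject → $328.06 × 0.065 = $21.32
State unemployment insurance (employee share): $2,163.22 × 0.001 = $2.16
Roth 401(k) contribution: $2,163.22 × 0.05 = $108.16
Garnishment: $2,163.22 × 0.05 = $108.16
Total deductions = $167.65 + $139.86 + $37.11 + $296.91 + $21.32 + $2.16 + $108.16 + $108.16 = $881.33
Net pay = $2,163.22 − $881.33 = $1,281.89

$1,281.89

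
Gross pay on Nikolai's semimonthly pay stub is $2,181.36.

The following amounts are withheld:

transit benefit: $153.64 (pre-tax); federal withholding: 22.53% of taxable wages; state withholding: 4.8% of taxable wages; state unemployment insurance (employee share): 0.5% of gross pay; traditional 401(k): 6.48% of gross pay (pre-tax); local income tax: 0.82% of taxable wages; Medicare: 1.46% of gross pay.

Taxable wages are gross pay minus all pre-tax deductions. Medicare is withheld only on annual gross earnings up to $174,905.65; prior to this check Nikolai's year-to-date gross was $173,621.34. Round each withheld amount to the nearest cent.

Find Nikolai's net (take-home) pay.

$1,325.69

Transit benefit: $153.64
Traditional 401(k): $2,181.36 × 0.0648 = $141.35
Pre-tax total = $153.64 + $141.35 = $294.99
Taxable wages = $2,181.36 − $294.99 = $1,886.37
Local income tax: $1,886.37 × 0.0082 = $15.47
State withholding: $1,886.37 × 0.048 = $90.55
Federal withholding: $1,886.37 × 0.2253 = $425.00
State unemployment insurance (employee share): $2,181.36 × 0.005 = $10.91
Medicare: only $174,905.65 − $173,621.34 = $1,284.31 of this check is subject → $1,284.31 × 0.0146 = $18.75
Total deductions = $153.64 + $141.35 + $15.47 + $90.55 + $425.00 + $10.91 + $18.75 = $855.67
Net pay = $2,181.36 − $855.67 = $1,325.69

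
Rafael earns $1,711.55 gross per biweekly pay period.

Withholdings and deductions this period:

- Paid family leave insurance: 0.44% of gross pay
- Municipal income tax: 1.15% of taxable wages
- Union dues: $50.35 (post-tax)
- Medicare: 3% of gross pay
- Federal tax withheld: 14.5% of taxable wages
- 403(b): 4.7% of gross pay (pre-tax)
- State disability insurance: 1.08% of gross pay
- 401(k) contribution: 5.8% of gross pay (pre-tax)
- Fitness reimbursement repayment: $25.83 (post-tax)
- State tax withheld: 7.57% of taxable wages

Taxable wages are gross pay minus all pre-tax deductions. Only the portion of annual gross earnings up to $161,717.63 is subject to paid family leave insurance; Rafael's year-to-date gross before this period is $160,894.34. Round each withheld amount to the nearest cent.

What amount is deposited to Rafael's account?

$1,026.51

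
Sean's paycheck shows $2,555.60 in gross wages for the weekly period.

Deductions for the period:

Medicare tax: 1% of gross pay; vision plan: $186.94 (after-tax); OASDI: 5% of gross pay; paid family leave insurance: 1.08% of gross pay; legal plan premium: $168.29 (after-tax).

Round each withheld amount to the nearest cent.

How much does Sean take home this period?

Medicare tax: $2,555.60 × 0.01 = $25.56
Paid family leave insurance: $2,555.60 × 0.0108 = $27.60
OASDI: $2,555.60 × 0.05 = $127.78
Vision plan: $186.94
Legal plan premium: $168.29
Total deductions = $25.56 + $27.60 + $127.78 + $186.94 + $168.29 = $536.17
Net pay = $2,555.60 − $536.17 = $2,019.43

$2,019.43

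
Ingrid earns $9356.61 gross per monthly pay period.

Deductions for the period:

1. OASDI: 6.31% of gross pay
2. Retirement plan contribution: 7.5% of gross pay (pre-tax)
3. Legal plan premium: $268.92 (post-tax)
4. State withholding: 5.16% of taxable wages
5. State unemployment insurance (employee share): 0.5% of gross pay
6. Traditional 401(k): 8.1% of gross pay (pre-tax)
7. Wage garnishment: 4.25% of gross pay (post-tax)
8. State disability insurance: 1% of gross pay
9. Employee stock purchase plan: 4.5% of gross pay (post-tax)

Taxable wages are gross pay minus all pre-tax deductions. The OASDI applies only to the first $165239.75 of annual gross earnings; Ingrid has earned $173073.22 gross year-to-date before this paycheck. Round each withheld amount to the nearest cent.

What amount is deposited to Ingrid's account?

Retirement plan contribution: $9356.61 × 0.075 = $701.75
Traditional 401(k): $9356.61 × 0.081 = $757.89
Pre-tax total = $701.75 + $757.89 = $1459.64
Taxable wages = $9356.61 − $1459.64 = $7896.97
State withholding: $7896.97 × 0.0516 = $407.48
State disability insurance: $9356.61 × 0.01 = $93.57
State unemployment insurance (employee share): $9356.61 × 0.005 = $46.78
OASDI: annual cap $165239.75 already reached (YTD $173073.22), so $0.00
Legal plan premium: $268.92
Wage garnishment: $9356.61 × 0.0425 = $397.66
Employee stock purchase plan: $9356.61 × 0.045 = $421.05
Total deductions = $701.75 + $757.89 + $407.48 + $93.57 + $46.78 + $0.00 + $268.92 + $397.66 + $421.05 = $3095.10
Net pay = $9356.61 − $3095.10 = $6261.51

$6261.51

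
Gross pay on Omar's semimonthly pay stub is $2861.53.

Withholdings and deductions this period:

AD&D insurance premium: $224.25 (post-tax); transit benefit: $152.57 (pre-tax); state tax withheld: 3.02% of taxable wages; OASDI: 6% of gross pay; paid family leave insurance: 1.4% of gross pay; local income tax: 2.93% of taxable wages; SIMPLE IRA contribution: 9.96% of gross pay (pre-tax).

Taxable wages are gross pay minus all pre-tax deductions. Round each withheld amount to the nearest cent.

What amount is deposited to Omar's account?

SIMPLE IRA contribution: $2861.53 × 0.0996 = $285.01
Transit benefit: $152.57
Pre-tax total = $285.01 + $152.57 = $437.58
Taxable wages = $2861.53 − $437.58 = $2423.95
State tax withheld: $2423.95 × 0.0302 = $73.20
Local income tax: $2423.95 × 0.0293 = $71.02
OASDI: $2861.53 × 0.06 = $171.69
Paid family leave insurance: $2861.53 × 0.014 = $40.06
AD&D insurance premium: $224.25
Total deductions = $285.01 + $152.57 + $73.20 + $71.02 + $171.69 + $40.06 + $224.25 = $1017.80
Net pay = $2861.53 − $1017.80 = $1843.73

$1843.73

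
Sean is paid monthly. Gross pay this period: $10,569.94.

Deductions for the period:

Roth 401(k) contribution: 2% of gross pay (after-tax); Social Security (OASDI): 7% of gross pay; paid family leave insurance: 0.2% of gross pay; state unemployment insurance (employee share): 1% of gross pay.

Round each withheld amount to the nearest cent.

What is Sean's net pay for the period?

State unemployment insurance (employee share): $10,569.94 × 0.01 = $105.70
Social Security (OASDI): $10,569.94 × 0.07 = $739.90
Paid family leave insurance: $10,569.94 × 0.002 = $21.14
Roth 401(k) contribution: $10,569.94 × 0.02 = $211.40
Total deductions = $105.70 + $739.90 + $21.14 + $211.40 = $1,078.14
Net pay = $10,569.94 − $1,078.14 = $9,491.80

$9,491.80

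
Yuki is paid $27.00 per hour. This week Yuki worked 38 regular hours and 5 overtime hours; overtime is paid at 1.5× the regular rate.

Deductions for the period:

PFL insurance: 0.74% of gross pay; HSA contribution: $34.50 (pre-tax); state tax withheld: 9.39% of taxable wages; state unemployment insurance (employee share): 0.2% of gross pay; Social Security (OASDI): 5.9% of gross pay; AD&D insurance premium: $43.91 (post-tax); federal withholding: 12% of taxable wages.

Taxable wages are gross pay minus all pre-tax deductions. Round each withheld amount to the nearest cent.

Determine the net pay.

Regular pay: 38 × $27.00 = $1,026.00
Overtime pay: 5 × $27.00 × 1.5 = $202.50
Gross pay = $1,026.00 + $202.50 = $1,228.50
HSA contribution: $34.50
Taxable wages = $1,228.50 − $34.50 = $1,194.00
State tax withheld: $1,194.00 × 0.0939 = $112.12
Federal withholding: $1,194.00 × 0.12 = $143.28
PFL insurance: $1,228.50 × 0.0074 = $9.09
Social Security (OASDI): $1,228.50 × 0.059 = $72.48
State unemployment insurance (employee share): $1,228.50 × 0.002 = $2.46
AD&D insurance premium: $43.91
Total deductions = $34.50 + $112.12 + $143.28 + $9.09 + $72.48 + $2.46 + $43.91 = $417.84
Net pay = $1,228.50 − $417.84 = $810.66

$810.66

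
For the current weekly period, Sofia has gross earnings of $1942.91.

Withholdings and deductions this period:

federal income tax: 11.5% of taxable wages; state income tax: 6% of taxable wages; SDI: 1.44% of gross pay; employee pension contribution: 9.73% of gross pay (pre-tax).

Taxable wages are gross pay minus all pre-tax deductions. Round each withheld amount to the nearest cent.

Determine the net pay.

Employee pension contribution: $1942.91 × 0.0973 = $189.05
Taxable wages = $1942.91 − $189.05 = $1753.86
State income tax: $1753.86 × 0.06 = $105.23
Federal income tax: $1753.86 × 0.115 = $201.69
SDI: $1942.91 × 0.0144 = $27.98
Total deductions = $189.05 + $105.23 + $201.69 + $27.98 = $523.95
Net pay = $1942.91 − $523.95 = $1418.96

$1418.96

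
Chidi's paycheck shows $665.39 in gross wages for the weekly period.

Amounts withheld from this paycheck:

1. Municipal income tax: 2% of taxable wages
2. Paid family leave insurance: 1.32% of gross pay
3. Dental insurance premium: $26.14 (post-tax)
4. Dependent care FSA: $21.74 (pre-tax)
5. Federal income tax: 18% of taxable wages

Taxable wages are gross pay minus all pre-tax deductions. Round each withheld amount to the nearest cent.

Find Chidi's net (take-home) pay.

Dependent care FSA: $21.74
Taxable wages = $665.39 − $21.74 = $643.65
Municipal income tax: $643.65 × 0.02 = $12.87
Federal income tax: $643.65 × 0.18 = $115.86
Paid family leave insurance: $665.39 × 0.0132 = $8.78
Dental insurance premium: $26.14
Total deductions = $21.74 + $12.87 + $115.86 + $8.78 + $26.14 = $185.39
Net pay = $665.39 − $185.39 = $480.00

$480.00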